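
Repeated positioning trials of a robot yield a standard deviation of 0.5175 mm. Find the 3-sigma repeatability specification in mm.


repeatability = 3*sigma = 3*0.5175 = 1.5525

1.5525 mm


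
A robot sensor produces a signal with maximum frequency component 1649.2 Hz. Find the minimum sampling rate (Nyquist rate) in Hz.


f_s,min = 2*f_max = 2*1649.2 = 3298.4000

3298.4000 Hz


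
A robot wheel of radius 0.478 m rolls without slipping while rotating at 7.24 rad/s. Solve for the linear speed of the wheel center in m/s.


v = omega * r = 7.24 * 0.478 = 3.4607

3.4607 m/s


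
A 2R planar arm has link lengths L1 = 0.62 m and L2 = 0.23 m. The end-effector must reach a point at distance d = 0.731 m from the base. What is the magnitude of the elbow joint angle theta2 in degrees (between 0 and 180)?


cos(th2) = (d^2 - L1^2 - L2^2)/(2*L1*L2) = (0.731^2 - 0.62^2 - 0.23^2)/(2*0.62*0.23) = 0.34032609
th2 = acos(0.34032609) = 70.1033 deg

70.1033 degrees


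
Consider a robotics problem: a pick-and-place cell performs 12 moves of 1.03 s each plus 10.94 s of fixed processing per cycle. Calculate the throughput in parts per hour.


T_cycle = 12*1.03 + 10.94 = 23.3000 s
rate = 3600/T = 154.5064

154.5064 parts/hour


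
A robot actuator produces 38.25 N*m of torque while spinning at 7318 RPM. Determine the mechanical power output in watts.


omega = 7318 * 2*pi/60 = 766.339168 rad/s
P = tau * omega = 38.25 * 766.339168 = 29312.4732

29312.4732 W


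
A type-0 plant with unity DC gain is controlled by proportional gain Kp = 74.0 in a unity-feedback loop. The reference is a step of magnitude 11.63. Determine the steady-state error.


e_ss = R/(1 + Kp) = 11.63/(1 + 74.0) = 11.63/75.0000 = 0.1551

0.1551


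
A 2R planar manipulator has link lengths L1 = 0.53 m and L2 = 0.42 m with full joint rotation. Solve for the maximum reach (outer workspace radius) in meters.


r_max = L1 + L2 = 0.53 + 0.42 = 0.9500

0.9500 m


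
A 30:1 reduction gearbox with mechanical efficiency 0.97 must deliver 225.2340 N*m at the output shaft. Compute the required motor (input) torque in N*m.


tau_in = tau_out / (N * eta) = 225.2340 / (30 * 0.97) = 7.7400

7.7400 N*m


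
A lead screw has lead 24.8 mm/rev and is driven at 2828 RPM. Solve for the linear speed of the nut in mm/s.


v = lead * (RPM/60) = 24.8*2828/60 = 1168.9067

1168.9067 mm/s


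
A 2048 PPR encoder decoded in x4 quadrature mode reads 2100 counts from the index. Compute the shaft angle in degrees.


angle = counts * 360 / (PPR*4) = 2100 * 360 / 8192 = 92.2852

92.2852 degrees


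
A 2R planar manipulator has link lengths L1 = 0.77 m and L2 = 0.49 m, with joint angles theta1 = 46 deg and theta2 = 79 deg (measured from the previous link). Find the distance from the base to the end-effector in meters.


x = L1*cos(th1) + L2*cos(th1+th2) = 0.253834
y = L1*sin(th1) + L2*sin(th1+th2) = 0.955276
d = sqrt(x^2 + y^2) = sqrt(0.064432 + 0.912552) = 0.9884

0.9884 m


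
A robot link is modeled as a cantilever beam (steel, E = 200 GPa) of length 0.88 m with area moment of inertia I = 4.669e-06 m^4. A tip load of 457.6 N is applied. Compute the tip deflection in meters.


delta = F*L^3/(3*E*I) = 457.6*0.88^3/(3*2.000e+11*4.669e-06)
      = 311.8415872/2801400 = 1.1132e-04

1.1132e-04 m


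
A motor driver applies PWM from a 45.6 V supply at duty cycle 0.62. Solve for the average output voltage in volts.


V_avg = V_supply * D = 45.6*0.62 = 28.2720

28.2720 V


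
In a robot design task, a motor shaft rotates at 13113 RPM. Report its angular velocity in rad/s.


omega = 13113 * 2*pi/60 = 1373.1901

1373.1901 rad/s


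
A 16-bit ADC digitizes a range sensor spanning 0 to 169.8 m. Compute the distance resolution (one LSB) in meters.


res = range / 2^n = 169.8/2^16 = 169.8/65536 = 0.0026

0.0026 m


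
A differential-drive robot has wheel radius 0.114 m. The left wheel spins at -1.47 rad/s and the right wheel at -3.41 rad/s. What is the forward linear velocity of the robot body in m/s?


v = r*(wR + wL)/2 = 0.114*(-3.41 + -1.47)/2 = -0.2782

-0.2782 m/s


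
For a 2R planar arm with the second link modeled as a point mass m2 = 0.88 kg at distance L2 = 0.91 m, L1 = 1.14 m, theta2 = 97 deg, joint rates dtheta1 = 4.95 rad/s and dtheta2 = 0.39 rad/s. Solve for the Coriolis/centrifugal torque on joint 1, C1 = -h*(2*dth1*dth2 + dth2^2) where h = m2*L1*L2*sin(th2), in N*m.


h = m2*L1*L2*sin(th2) = 0.88*1.14*0.91*sin(97 deg) = 0.906107
C1 = -h*(2*4.95*0.39 + 0.39^2) = -0.906107*4.0131 = -3.6363

-3.6363 N*m


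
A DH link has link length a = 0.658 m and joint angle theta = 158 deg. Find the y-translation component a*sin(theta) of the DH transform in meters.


a*sin(theta) = 0.658*sin(158 deg) = 0.2465

0.2465 m


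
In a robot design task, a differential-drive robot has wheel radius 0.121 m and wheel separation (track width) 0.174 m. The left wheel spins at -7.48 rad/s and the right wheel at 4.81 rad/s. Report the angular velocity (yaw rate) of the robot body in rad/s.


omega = r*(wR - wL)/L = 0.121*(4.81 - (-7.48))/0.174 = 8.5465

8.5465 rad/s


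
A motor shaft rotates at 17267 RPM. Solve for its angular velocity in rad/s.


omega = 17267 * 2*pi/60 = 1808.1960

1808.1960 rad/s


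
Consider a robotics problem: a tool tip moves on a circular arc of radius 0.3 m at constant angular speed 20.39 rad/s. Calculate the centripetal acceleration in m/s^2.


a_c = omega^2 * r = 20.39^2 * 0.3 = 124.7256

124.7256 m/s^2


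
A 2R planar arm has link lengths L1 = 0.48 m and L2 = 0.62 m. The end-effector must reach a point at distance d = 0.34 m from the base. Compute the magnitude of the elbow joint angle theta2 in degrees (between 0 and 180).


cos(th2) = (d^2 - L1^2 - L2^2)/(2*L1*L2) = (0.34^2 - 0.48^2 - 0.62^2)/(2*0.48*0.62) = -0.83870968
th2 = acos(-0.83870968) = 147.0041 deg

147.0041 degrees


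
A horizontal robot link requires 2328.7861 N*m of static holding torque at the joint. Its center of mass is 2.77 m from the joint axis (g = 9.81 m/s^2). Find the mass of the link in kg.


m = tau / (g*L) = 2328.7861 / (9.81 * 2.77) = 85.7000

85.7000 kg


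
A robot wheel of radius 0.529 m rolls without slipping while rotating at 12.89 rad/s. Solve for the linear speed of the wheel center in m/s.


v = omega * r = 12.89 * 0.529 = 6.8188

6.8188 m/s


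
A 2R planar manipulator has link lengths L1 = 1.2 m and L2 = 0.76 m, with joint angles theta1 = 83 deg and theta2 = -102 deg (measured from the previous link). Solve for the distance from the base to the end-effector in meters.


x = L1*cos(th1) + L2*cos(th1+th2) = 0.864837
y = L1*sin(th1) + L2*sin(th1+th2) = 0.943624
d = sqrt(x^2 + y^2) = sqrt(0.747943 + 0.890426) = 1.2800

1.2800 m


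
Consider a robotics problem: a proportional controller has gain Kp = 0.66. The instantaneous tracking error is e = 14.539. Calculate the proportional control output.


u_P = Kp * e = 0.66 * 14.539 = 9.5957

9.5957


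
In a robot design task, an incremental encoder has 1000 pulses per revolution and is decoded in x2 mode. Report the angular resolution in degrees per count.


resolution = 360 / (PPR * 2) = 360 / 2000 = 0.1800

0.1800 degrees


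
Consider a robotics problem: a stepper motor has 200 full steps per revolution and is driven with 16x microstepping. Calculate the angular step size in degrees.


step = 360/(200*16) = 360/3200 = 0.1125

0.1125 degrees


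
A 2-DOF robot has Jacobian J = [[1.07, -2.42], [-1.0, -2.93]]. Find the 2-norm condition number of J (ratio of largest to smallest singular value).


JJ^T eigenvalues: trace(JJ^T) = 16.5862, det(JJ^T) = det(J)^2 = 30.85913601
s_max^2 = (16.5862 + sqrt(151.66548640))/2 = 14.45072711
s_min^2 = (16.5862 - sqrt(151.66548640))/2 = 2.13547289
kappa = s_max/s_min = sqrt(14.45072711/2.13547289) = 2.6013

2.6013


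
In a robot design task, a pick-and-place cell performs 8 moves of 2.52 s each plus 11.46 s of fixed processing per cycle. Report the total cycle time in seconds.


T = 8*2.52 + 11.46 = 31.6200

31.6200 s


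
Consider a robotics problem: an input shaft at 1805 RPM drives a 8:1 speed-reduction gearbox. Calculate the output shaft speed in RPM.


omega_out = omega_in / N = 1805 / 8 = 225.6250

225.6250 RPM


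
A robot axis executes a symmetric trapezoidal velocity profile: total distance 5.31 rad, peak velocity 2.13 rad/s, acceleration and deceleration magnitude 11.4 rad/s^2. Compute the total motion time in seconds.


t_acc = v/a = 2.13/11.4 = 0.186842 s
d_acc = v^2/(2a) = 0.198987 rad (each ramp)
d_cruise = 5.31 - 2*0.198987 = 4.912026 rad
t_cruise = 4.912026/2.13 = 2.306115 s
t_total = 2*0.186842 + 2.306115 = 2.6798

2.6798 s


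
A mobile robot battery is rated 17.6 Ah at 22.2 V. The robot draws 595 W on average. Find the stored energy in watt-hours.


E = capacity * V = 17.6*22.2 = 390.7200

390.7200 Wh


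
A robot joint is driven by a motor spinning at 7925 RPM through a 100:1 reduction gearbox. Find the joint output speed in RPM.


omega_joint = omega_motor / N = 7925 / 100 = 79.2500

79.2500 RPM


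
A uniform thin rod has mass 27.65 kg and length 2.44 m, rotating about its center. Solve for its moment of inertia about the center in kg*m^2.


I = (1/12)*m*L^2 = (1/12)*27.65*2.44^2 = 13.7181

13.7181 kg*m^2


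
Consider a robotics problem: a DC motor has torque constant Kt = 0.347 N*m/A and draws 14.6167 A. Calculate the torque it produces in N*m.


tau = Kt * I = 0.347*14.6167 = 5.0720

5.0720 N*m


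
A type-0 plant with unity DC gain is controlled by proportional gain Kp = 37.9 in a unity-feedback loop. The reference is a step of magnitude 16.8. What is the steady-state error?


e_ss = R/(1 + Kp) = 16.8/(1 + 37.9) = 16.8/38.9000 = 0.4319

0.4319


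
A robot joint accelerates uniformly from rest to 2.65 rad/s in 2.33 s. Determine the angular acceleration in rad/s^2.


alpha = delta_omega / t = 2.65 / 2.33 = 1.1373

1.1373 rad/s^2


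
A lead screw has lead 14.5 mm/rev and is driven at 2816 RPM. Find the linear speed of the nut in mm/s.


v = lead * (RPM/60) = 14.5*2816/60 = 680.5333

680.5333 mm/s


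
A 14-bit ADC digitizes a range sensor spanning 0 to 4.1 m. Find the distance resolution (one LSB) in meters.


res = range / 2^n = 4.1/2^14 = 4.1/16384 = 2.5024e-04

2.5024e-04 m


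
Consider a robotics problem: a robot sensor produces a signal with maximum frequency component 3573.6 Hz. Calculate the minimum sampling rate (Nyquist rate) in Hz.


f_s,min = 2*f_max = 2*3573.6 = 7147.2000

7147.2000 Hz


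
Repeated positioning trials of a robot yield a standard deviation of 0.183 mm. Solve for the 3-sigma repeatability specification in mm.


repeatability = 3*sigma = 3*0.183 = 0.5490

0.5490 mm


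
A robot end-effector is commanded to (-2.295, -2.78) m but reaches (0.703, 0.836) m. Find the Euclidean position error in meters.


dx = 0.703 - (-2.295) = 2.9980, dy = 0.836 - (-2.78) = 3.6160
err = sqrt(8.988004 + 13.075456) = 4.6972

4.6972 m


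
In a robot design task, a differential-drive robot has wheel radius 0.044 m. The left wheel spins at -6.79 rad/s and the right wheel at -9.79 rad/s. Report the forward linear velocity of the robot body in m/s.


v = r*(wR + wL)/2 = 0.044*(-9.79 + -6.79)/2 = -0.3648

-0.3648 m/s


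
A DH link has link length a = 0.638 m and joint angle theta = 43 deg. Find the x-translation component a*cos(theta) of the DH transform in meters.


a*cos(theta) = 0.638*cos(43 deg) = 0.4666

0.4666 m


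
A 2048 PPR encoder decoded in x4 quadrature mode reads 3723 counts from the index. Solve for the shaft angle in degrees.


angle = counts * 360 / (PPR*4) = 3723 * 360 / 8192 = 163.6084

163.6084 degrees


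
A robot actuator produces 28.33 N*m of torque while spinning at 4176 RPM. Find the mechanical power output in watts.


omega = 4176 * 2*pi/60 = 437.309697 rad/s
P = tau * omega = 28.33 * 437.309697 = 12388.9837

12388.9837 W


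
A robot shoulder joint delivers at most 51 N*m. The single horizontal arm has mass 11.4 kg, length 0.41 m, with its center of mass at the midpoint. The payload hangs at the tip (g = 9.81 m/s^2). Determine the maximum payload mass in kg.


tau_arm = m_arm*g*(L/2) = 11.4*9.81*0.41/2 = 22.9260 N*m
tau_payload = tau_max - tau_arm = 51 - 22.9260 = 28.0740
m_payload = tau_payload / (g*L) = 28.0740 / (9.81*0.41) = 6.9799

6.9799 kg


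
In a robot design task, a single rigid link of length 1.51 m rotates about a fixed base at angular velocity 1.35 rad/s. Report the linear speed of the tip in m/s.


v = L*omega = 1.51 * 1.35 = 2.0385

2.0385 m/s


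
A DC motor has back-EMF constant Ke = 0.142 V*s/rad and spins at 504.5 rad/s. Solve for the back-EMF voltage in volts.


V_emf = Ke * omega = 0.142*504.5 = 71.6390

71.6390 V


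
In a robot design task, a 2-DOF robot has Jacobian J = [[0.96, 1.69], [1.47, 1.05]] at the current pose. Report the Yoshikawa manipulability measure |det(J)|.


det(J) = 0.96*1.05 - (1.69)*(1.47) = -1.4763
|det(J)| = 1.4763

1.4763


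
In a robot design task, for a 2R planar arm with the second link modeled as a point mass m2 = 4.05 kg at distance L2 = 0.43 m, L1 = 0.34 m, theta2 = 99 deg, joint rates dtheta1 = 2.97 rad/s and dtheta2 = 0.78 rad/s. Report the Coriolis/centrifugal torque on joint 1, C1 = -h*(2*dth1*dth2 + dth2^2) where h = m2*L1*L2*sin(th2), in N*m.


h = m2*L1*L2*sin(th2) = 4.05*0.34*0.43*sin(99 deg) = 0.584820
C1 = -h*(2*2.97*0.78 + 0.78^2) = -0.584820*5.2416 = -3.0654

-3.0654 N*m


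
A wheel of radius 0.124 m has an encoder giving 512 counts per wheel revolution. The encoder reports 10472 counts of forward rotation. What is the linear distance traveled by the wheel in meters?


revs = 10472/512 = 20.453125
d = revs * 2*pi*r = 20.453125 * 2*pi*0.124 = 15.9353

15.9353 m


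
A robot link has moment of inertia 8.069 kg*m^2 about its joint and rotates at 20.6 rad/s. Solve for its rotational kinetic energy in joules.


KE = (1/2)*I*omega^2 = 0.5*8.069*20.6^2 = 1712.0804

1712.0804 J


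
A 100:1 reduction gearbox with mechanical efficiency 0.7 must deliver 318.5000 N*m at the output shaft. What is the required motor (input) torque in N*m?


tau_in = tau_out / (N * eta) = 318.5000 / (100 * 0.7) = 4.5500

4.5500 N*m


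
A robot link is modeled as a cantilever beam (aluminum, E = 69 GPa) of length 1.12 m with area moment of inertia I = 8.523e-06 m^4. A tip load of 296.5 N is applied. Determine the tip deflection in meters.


delta = F*L^3/(3*E*I) = 296.5*1.12^3/(3*6.900e+10*8.523e-06)
      = 416.561152/1764261 = 2.3611e-04

2.3611e-04 m


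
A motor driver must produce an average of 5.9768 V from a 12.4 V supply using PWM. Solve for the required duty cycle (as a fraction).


D = V_avg/V_supply = 5.9768/12.4 = 0.4820

0.4820


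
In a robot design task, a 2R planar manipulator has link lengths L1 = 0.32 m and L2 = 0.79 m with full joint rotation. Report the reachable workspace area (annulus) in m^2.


r_max = L1 + L2 = 1.1100, r_min = |L1 - L2| = 0.4700
A = pi*(r_max^2 - r_min^2) = pi*(1.2321 - 0.2209) = 3.1768

3.1768 m^2


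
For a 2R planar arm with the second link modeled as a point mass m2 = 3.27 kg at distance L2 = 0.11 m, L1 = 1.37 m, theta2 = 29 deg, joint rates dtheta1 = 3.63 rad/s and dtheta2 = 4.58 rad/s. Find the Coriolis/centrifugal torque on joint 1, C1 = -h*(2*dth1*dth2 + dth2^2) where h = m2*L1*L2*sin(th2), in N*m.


h = m2*L1*L2*sin(th2) = 3.27*1.37*0.11*sin(29 deg) = 0.238909
C1 = -h*(2*3.63*4.58 + 4.58^2) = -0.238909*54.2272 = -12.9554

-12.9554 N*m


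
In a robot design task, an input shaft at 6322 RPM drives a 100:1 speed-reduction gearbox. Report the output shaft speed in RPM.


omega_out = omega_in / N = 6322 / 100 = 63.2200

63.2200 RPM


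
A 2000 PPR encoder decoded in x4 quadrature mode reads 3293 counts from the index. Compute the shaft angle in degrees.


angle = counts * 360 / (PPR*4) = 3293 * 360 / 8000 = 148.1850

148.1850 degrees


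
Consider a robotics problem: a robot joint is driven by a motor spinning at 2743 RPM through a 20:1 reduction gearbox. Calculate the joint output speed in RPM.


omega_joint = omega_motor / N = 2743 / 20 = 137.1500

137.1500 RPM


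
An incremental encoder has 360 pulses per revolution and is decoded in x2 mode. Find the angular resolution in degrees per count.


resolution = 360 / (PPR * 2) = 360 / 720 = 0.5000

0.5000 degrees


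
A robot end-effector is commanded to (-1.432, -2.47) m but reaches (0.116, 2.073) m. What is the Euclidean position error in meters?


dx = 0.116 - (-1.432) = 1.5480, dy = 2.073 - (-2.47) = 4.5430
err = sqrt(2.396304 + 20.638849) = 4.7995

4.7995 m


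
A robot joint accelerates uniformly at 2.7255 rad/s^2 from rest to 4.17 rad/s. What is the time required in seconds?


t = delta_omega / alpha = 4.17 / 2.7255 = 1.5300

1.5300 s


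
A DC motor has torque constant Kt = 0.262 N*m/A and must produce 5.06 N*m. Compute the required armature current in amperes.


I = tau / Kt = 5.06/0.262 = 19.3130

19.3130 A


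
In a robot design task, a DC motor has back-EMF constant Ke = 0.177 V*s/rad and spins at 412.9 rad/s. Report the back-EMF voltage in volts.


V_emf = Ke * omega = 0.177*412.9 = 73.0833

73.0833 V


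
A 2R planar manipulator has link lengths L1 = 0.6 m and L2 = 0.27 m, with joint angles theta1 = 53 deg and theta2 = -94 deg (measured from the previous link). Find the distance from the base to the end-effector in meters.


x = L1*cos(th1) + L2*cos(th1+th2) = 0.564861
y = L1*sin(th1) + L2*sin(th1+th2) = 0.302045
d = sqrt(x^2 + y^2) = sqrt(0.319068 + 0.091231) = 0.6405

0.6405 m


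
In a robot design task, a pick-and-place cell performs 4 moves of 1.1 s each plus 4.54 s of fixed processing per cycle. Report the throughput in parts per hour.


T_cycle = 4*1.1 + 4.54 = 8.9400 s
rate = 3600/T = 402.6846

402.6846 parts/hour


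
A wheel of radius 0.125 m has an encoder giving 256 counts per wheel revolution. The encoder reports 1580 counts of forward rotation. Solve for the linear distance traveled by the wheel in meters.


revs = 1580/256 = 6.171875
d = revs * 2*pi*r = 6.171875 * 2*pi*0.125 = 4.8474

4.8474 m


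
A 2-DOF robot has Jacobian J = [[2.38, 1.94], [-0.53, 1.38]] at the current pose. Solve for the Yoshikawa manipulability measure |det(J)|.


det(J) = 2.38*1.38 - (1.94)*(-0.53) = 4.3126
|det(J)| = 4.3126

4.3126


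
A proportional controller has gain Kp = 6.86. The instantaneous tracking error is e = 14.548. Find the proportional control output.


u_P = Kp * e = 6.86 * 14.548 = 99.7993

99.7993


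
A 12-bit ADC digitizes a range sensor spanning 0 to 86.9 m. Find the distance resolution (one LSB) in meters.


res = range / 2^n = 86.9/2^12 = 86.9/4096 = 0.0212

0.0212 m


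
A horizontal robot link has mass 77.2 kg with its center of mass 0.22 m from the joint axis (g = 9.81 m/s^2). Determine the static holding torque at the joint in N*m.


tau = m*g*L = 77.2 * 9.81 * 0.22 = 166.6130

166.6130 N*m


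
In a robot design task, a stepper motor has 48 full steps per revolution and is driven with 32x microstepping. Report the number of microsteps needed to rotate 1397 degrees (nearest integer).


step_size = 360/(48*32) = 360/1536 = 0.234375 deg
n = 1397/(360/1536) = 1397*1536/360 = 5960.5333 -> 5961

5961 steps


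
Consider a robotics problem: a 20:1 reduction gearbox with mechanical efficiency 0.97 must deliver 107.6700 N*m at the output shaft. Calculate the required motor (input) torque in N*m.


tau_in = tau_out / (N * eta) = 107.6700 / (20 * 0.97) = 5.5500

5.5500 N*m


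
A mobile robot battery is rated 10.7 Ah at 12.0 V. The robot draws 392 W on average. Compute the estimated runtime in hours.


E = 10.7*12.0 = 128.4000 Wh
t = E/P = 128.4000/392 = 0.3276

0.3276 hours


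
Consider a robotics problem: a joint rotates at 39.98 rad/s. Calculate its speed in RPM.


RPM = 39.98 * 60/(2*pi) = 381.7809

381.7809 RPM


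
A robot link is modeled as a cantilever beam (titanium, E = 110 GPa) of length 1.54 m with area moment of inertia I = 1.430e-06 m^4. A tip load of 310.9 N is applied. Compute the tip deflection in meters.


delta = F*L^3/(3*E*I) = 310.9*1.54^3/(3*1.100e+11*1.430e-06)
      = 1135.4888776/471900 = 0.0024

0.0024 m


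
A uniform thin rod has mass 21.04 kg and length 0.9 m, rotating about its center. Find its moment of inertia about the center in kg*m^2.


I = (1/12)*m*L^2 = (1/12)*21.04*0.9^2 = 1.4202

1.4202 kg*m^2


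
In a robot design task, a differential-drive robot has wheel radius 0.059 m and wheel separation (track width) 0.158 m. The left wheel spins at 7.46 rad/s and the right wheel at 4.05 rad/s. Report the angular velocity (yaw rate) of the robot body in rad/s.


omega = r*(wR - wL)/L = 0.059*(4.05 - (7.46))/0.158 = -1.2734

-1.2734 rad/s


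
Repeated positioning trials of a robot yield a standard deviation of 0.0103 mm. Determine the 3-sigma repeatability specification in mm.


repeatability = 3*sigma = 3*0.0103 = 0.0309

0.0309 mm


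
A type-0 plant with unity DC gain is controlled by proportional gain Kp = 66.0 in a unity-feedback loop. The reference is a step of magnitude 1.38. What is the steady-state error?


e_ss = R/(1 + Kp) = 1.38/(1 + 66.0) = 1.38/67.0000 = 0.0206

0.0206


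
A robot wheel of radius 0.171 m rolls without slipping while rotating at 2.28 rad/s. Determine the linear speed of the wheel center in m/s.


v = omega * r = 2.28 * 0.171 = 0.3899

0.3899 m/s


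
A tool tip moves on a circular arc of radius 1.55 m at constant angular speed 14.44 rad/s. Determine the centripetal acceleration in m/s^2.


a_c = omega^2 * r = 14.44^2 * 1.55 = 323.1961

323.1961 m/s^2


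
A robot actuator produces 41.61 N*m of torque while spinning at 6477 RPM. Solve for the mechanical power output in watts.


omega = 6477 * 2*pi/60 = 678.269854 rad/s
P = tau * omega = 41.61 * 678.269854 = 28222.8086

28222.8086 W


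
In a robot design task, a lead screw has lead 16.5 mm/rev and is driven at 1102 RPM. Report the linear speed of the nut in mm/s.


v = lead * (RPM/60) = 16.5*1102/60 = 303.0500

303.0500 mm/s


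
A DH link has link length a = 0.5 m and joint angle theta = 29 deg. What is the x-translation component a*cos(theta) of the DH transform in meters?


a*cos(theta) = 0.5*cos(29 deg) = 0.4373

0.4373 m


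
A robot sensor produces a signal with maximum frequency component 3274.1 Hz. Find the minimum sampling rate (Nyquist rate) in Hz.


f_s,min = 2*f_max = 2*3274.1 = 6548.2000

6548.2000 Hz


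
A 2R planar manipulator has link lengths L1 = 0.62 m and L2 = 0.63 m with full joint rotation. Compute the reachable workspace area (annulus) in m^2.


r_max = L1 + L2 = 1.2500, r_min = |L1 - L2| = 0.0100
A = pi*(r_max^2 - r_min^2) = pi*(1.5625 - 0.0001) = 4.9084

4.9084 m^2


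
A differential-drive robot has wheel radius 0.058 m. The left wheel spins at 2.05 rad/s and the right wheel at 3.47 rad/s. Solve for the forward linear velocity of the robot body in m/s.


v = r*(wR + wL)/2 = 0.058*(3.47 + 2.05)/2 = 0.1601

0.1601 m/s


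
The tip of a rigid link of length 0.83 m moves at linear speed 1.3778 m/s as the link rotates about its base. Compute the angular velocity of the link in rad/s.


omega = v / L = 1.3778 / 0.83 = 1.6600

1.6600 rad/s


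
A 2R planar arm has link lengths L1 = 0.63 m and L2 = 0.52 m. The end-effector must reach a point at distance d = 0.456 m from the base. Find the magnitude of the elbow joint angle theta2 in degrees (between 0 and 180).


cos(th2) = (d^2 - L1^2 - L2^2)/(2*L1*L2) = (0.456^2 - 0.63^2 - 0.52^2)/(2*0.63*0.52) = -0.70110501
th2 = acos(-0.70110501) = 134.5157 deg

134.5157 degrees


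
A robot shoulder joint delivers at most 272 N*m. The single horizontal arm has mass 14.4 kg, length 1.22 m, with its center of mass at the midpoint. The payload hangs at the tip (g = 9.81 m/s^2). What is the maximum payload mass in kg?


tau_arm = m_arm*g*(L/2) = 14.4*9.81*1.22/2 = 86.1710 N*m
tau_payload = tau_max - tau_arm = 272 - 86.1710 = 185.8290
m_payload = tau_payload / (g*L) = 185.8290 / (9.81*1.22) = 15.5269

15.5269 kg


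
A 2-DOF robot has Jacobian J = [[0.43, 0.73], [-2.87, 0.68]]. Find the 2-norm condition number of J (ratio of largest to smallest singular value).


JJ^T eigenvalues: trace(JJ^T) = 9.4171, det(JJ^T) = det(J)^2 = 5.70015625
s_max^2 = (9.4171 + sqrt(65.88114741))/2 = 8.76691012
s_min^2 = (9.4171 - sqrt(65.88114741))/2 = 0.65018988
kappa = s_max/s_min = sqrt(8.76691012/0.65018988) = 3.6720

3.6720


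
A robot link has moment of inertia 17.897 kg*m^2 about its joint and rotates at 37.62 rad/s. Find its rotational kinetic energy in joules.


KE = (1/2)*I*omega^2 = 0.5*17.897*37.62^2 = 12664.4935

12664.4935 J


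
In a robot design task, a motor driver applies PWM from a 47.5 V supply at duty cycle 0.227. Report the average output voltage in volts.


V_avg = V_supply * D = 47.5*0.227 = 10.7825

10.7825 V


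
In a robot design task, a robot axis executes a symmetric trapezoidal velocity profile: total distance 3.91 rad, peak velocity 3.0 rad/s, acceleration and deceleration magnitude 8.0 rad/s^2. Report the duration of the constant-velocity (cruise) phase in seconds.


t_acc = v/a = 0.375000 s, d_acc = v^2/(2a) = 0.562500 rad each
d_cruise = 3.91 - 2*0.562500 = 2.785000 rad
t_cruise = d_cruise/v = 2.785000/3.0 = 0.9283

0.9283 s


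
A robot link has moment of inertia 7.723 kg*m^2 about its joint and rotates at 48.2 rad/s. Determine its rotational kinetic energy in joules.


KE = (1/2)*I*omega^2 = 0.5*7.723*48.2^2 = 8971.1913

8971.1913 J


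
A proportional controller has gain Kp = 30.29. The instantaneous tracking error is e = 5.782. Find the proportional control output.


u_P = Kp * e = 30.29 * 5.782 = 175.1368

175.1368


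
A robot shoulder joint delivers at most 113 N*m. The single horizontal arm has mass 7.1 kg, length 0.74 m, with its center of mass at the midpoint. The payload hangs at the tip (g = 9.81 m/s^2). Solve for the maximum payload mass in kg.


tau_arm = m_arm*g*(L/2) = 7.1*9.81*0.74/2 = 25.7709 N*m
tau_payload = tau_max - tau_arm = 113 - 25.7709 = 87.2291
m_payload = tau_payload / (g*L) = 87.2291 / (9.81*0.74) = 12.0160

12.0160 kg


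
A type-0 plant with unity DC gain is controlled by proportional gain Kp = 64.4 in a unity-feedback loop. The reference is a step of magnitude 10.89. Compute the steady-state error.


e_ss = R/(1 + Kp) = 10.89/(1 + 64.4) = 10.89/65.4000 = 0.1665

0.1665


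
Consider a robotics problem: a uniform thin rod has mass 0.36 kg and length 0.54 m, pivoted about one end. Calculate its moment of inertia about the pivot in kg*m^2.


I = (1/3)*m*L^2 = (1/3)*0.36*0.54^2 = 0.0350

0.0350 kg*m^2


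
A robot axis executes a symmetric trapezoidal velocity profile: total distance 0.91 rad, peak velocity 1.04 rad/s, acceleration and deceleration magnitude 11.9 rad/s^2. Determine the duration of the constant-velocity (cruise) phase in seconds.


t_acc = v/a = 0.087395 s, d_acc = v^2/(2a) = 0.045445 rad each
d_cruise = 0.91 - 2*0.045445 = 0.819110 rad
t_cruise = d_cruise/v = 0.819110/1.04 = 0.7876

0.7876 s


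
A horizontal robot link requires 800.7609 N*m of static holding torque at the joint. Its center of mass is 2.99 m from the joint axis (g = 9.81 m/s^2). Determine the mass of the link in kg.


m = tau / (g*L) = 800.7609 / (9.81 * 2.99) = 27.3000

27.3000 kg


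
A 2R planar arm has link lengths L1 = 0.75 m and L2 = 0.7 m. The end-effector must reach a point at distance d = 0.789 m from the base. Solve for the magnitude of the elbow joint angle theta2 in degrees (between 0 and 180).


cos(th2) = (d^2 - L1^2 - L2^2)/(2*L1*L2) = (0.789^2 - 0.75^2 - 0.7^2)/(2*0.75*0.7) = -0.40950381
th2 = acos(-0.40950381) = 114.1737 deg

114.1737 degrees


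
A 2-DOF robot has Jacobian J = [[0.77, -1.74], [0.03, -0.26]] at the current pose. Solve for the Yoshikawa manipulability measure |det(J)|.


det(J) = 0.77*-0.26 - (-1.74)*(0.03) = -0.1480
|det(J)| = 0.1480

0.1480


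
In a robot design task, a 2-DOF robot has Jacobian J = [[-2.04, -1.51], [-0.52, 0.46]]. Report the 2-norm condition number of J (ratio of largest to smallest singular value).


JJ^T eigenvalues: trace(JJ^T) = 6.9237, det(JJ^T) = det(J)^2 = 2.97079696
s_max^2 = (6.9237 + sqrt(36.05443385))/2 = 6.46411722
s_min^2 = (6.9237 - sqrt(36.05443385))/2 = 0.45958278
kappa = s_max/s_min = sqrt(6.46411722/0.45958278) = 3.7504

3.7504


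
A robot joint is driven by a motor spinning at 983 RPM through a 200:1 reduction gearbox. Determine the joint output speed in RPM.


omega_joint = omega_motor / N = 983 / 200 = 4.9150

4.9150 RPM


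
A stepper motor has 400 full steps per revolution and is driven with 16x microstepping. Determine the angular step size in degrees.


step = 360/(400*16) = 360/6400 = 0.0563

0.0563 degrees


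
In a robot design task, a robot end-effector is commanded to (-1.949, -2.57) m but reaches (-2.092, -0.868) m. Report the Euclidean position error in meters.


dx = -2.092 - (-1.949) = -0.1430, dy = -0.868 - (-2.57) = 1.7020
err = sqrt(0.020449 + 2.896804) = 1.7080

1.7080 m


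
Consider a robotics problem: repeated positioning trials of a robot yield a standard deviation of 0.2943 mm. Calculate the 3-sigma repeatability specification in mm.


repeatability = 3*sigma = 3*0.2943 = 0.8829

0.8829 mm


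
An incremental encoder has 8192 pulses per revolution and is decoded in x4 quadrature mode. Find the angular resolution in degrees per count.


resolution = 360 / (PPR * 4) = 360 / 32768 = 0.0110

0.0110 degrees


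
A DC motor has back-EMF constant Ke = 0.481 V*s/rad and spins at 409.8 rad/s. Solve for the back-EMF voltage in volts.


V_emf = Ke * omega = 0.481*409.8 = 197.1138

197.1138 V


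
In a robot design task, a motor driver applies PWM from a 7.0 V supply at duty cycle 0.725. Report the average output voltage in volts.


V_avg = V_supply * D = 7.0*0.725 = 5.0750

5.0750 V


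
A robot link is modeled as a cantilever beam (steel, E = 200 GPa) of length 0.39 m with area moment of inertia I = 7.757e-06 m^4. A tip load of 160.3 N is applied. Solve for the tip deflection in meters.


delta = F*L^3/(3*E*I) = 160.3*0.39^3/(3*2.000e+11*7.757e-06)
      = 9.5088357/4654200 = 2.0431e-06

2.0431e-06 m


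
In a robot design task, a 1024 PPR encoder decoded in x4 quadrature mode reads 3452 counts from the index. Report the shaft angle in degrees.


angle = counts * 360 / (PPR*4) = 3452 * 360 / 4096 = 303.3984

303.3984 degrees


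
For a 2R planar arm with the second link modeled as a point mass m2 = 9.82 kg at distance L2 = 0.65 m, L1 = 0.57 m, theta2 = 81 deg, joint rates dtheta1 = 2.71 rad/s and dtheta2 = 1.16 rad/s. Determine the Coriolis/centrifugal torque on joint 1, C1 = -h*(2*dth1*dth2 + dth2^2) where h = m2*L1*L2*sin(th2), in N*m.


h = m2*L1*L2*sin(th2) = 9.82*0.57*0.65*sin(81 deg) = 3.593516
C1 = -h*(2*2.71*1.16 + 1.16^2) = -3.593516*7.6328 = -27.4286

-27.4286 N*m


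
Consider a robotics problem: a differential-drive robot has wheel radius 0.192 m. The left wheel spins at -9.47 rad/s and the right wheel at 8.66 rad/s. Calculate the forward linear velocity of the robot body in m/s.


v = r*(wR + wL)/2 = 0.192*(8.66 + -9.47)/2 = -0.0778

-0.0778 m/s


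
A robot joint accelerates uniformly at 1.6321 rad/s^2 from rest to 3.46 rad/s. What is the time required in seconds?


t = delta_omega / alpha = 3.46 / 1.6321 = 2.1200

2.1200 s


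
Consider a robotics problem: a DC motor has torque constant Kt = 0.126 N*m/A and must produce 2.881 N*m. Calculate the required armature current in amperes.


I = tau / Kt = 2.881/0.126 = 22.8651

22.8651 A


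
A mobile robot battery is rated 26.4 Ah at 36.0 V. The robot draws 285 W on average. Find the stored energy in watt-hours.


E = capacity * V = 26.4*36.0 = 950.4000

950.4000 Wh


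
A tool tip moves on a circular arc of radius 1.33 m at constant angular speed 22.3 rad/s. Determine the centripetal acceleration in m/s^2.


a_c = omega^2 * r = 22.3^2 * 1.33 = 661.3957

661.3957 m/s^2


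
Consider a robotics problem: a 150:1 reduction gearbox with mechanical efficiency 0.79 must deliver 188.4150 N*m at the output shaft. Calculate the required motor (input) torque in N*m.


tau_in = tau_out / (N * eta) = 188.4150 / (150 * 0.79) = 1.5900

1.5900 N*m


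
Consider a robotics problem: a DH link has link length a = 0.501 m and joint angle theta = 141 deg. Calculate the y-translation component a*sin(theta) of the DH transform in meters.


a*sin(theta) = 0.501*sin(141 deg) = 0.3153

0.3153 m


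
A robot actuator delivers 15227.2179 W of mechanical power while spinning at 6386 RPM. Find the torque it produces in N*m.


omega = 6386 * 2*pi/60 = 668.740356 rad/s
tau = P / omega = 15227.2179 / 668.740356 = 22.7700

22.7700 N*m


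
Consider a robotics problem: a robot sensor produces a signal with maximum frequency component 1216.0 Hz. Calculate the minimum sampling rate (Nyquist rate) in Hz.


f_s,min = 2*f_max = 2*1216.0 = 2432.0000

2432.0000 Hz


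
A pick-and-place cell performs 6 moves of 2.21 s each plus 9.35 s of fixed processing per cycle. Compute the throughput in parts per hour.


T_cycle = 6*2.21 + 9.35 = 22.6100 s
rate = 3600/T = 159.2216

159.2216 parts/hour


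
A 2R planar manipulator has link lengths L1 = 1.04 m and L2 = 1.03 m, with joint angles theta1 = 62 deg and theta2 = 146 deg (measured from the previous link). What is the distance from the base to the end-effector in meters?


x = L1*cos(th1) + L2*cos(th1+th2) = -0.421186
y = L1*sin(th1) + L2*sin(th1+th2) = 0.434710
d = sqrt(x^2 + y^2) = sqrt(0.177398 + 0.188973) = 0.6053

0.6053 m


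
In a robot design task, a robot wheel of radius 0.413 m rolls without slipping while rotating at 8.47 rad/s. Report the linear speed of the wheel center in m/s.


v = omega * r = 8.47 * 0.413 = 3.4981

3.4981 m/s


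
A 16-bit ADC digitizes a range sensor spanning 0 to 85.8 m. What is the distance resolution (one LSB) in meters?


res = range / 2^n = 85.8/2^16 = 85.8/65536 = 0.0013

0.0013 m


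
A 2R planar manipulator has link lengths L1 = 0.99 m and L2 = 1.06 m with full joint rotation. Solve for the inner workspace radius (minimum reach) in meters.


r_min = |L1 - L2| = |0.99 - 1.06| = 0.0700

0.0700 m


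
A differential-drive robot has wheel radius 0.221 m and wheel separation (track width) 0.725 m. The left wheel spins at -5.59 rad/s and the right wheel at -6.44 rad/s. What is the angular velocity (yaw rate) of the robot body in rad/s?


omega = r*(wR - wL)/L = 0.221*(-6.44 - (-5.59))/0.725 = -0.2591

-0.2591 rad/s


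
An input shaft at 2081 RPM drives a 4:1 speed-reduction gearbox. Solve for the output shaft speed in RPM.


omega_out = omega_in / N = 2081 / 4 = 520.2500

520.2500 RPM


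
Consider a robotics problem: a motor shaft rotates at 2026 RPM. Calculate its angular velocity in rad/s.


omega = 2026 * 2*pi/60 = 212.1622

212.1622 rad/s


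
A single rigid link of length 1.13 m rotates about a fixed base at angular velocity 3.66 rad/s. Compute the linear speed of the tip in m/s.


v = L*omega = 1.13 * 3.66 = 4.1358

4.1358 m/s


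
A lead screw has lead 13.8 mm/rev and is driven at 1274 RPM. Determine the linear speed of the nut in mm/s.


v = lead * (RPM/60) = 13.8*1274/60 = 293.0200

293.0200 mm/s


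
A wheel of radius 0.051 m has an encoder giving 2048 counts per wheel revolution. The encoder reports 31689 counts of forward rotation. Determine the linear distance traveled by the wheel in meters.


revs = 31689/2048 = 15.473145
d = revs * 2*pi*r = 15.473145 * 2*pi*0.051 = 4.9583

4.9583 m


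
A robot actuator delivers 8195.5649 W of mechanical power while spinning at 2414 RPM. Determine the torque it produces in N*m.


omega = 2414 * 2*pi/60 = 252.793489 rad/s
tau = P / omega = 8195.5649 / 252.793489 = 32.4200

32.4200 N*m


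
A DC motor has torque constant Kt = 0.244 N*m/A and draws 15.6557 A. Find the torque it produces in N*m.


tau = Kt * I = 0.244*15.6557 = 3.8200

3.8200 N*m


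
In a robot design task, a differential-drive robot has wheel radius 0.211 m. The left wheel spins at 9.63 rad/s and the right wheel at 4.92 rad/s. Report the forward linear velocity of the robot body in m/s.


v = r*(wR + wL)/2 = 0.211*(4.92 + 9.63)/2 = 1.5350

1.5350 m/s


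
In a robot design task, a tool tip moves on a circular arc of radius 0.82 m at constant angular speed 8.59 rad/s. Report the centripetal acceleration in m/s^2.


a_c = omega^2 * r = 8.59^2 * 0.82 = 60.5062

60.5062 m/s^2


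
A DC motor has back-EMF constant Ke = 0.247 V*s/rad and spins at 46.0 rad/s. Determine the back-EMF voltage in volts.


V_emf = Ke * omega = 0.247*46.0 = 11.3620

11.3620 V


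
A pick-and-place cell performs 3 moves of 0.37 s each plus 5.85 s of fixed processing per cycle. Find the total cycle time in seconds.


T = 3*0.37 + 5.85 = 6.9600

6.9600 s


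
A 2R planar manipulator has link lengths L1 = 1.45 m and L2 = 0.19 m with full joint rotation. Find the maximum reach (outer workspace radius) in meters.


r_max = L1 + L2 = 1.45 + 0.19 = 1.6400

1.6400 m


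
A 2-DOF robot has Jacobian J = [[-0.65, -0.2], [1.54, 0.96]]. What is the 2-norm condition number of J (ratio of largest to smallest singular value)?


JJ^T eigenvalues: trace(JJ^T) = 3.7557, det(JJ^T) = det(J)^2 = 0.09985600
s_max^2 = (3.7557 + sqrt(13.70585849))/2 = 3.72892121
s_min^2 = (3.7557 - sqrt(13.70585849))/2 = 0.02677879
kappa = s_max/s_min = sqrt(3.72892121/0.02677879) = 11.8004

11.8004


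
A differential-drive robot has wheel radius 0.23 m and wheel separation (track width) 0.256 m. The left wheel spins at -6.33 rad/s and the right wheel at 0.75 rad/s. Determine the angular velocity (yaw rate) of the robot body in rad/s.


omega = r*(wR - wL)/L = 0.23*(0.75 - (-6.33))/0.256 = 6.3609

6.3609 rad/s


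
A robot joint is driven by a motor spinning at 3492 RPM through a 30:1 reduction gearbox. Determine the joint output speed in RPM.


omega_joint = omega_motor / N = 3492 / 30 = 116.4000

116.4000 RPM


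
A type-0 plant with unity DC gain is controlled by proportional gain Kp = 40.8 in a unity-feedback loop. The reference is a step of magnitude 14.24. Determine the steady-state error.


e_ss = R/(1 + Kp) = 14.24/(1 + 40.8) = 14.24/41.8000 = 0.3407

0.3407


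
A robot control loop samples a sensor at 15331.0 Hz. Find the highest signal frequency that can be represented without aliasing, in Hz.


f_max = f_s/2 = 15331.0/2 = 7665.5000

7665.5000 Hz


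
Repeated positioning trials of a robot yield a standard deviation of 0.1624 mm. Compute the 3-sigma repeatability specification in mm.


repeatability = 3*sigma = 3*0.1624 = 0.4872

0.4872 mm


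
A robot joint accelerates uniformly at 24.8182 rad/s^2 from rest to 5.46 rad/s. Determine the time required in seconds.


t = delta_omega / alpha = 5.46 / 24.8182 = 0.2200

0.2200 s


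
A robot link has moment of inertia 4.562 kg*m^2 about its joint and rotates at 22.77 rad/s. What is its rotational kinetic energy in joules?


KE = (1/2)*I*omega^2 = 0.5*4.562*22.77^2 = 1182.6367

1182.6367 J


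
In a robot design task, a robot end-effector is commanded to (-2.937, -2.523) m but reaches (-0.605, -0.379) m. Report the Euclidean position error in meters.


dx = -0.605 - (-2.937) = 2.3320, dy = -0.379 - (-2.523) = 2.1440
err = sqrt(5.438224 + 4.596736) = 3.1678

3.1678 m
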